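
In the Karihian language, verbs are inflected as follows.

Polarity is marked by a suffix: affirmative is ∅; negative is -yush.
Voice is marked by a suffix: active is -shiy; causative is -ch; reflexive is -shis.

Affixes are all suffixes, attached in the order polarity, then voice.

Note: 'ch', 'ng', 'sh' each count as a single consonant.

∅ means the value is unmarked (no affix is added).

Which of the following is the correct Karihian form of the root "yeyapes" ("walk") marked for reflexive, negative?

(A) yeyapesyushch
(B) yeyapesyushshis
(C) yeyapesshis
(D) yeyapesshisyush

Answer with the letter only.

Attach polarity negative -yush → yeyapesyush.
Attach voice reflexive -shis → yeyapesyushshis.
So the correct form is yeyapesyushshis, option (B).
(C) yeyapesshis is wrong: it uses affirmative instead of negative for polarity.
(D) yeyapesshisyush is wrong: it has the affixes in the wrong order.
(A) yeyapesyushch is wrong: it uses causative instead of reflexive for voice.

B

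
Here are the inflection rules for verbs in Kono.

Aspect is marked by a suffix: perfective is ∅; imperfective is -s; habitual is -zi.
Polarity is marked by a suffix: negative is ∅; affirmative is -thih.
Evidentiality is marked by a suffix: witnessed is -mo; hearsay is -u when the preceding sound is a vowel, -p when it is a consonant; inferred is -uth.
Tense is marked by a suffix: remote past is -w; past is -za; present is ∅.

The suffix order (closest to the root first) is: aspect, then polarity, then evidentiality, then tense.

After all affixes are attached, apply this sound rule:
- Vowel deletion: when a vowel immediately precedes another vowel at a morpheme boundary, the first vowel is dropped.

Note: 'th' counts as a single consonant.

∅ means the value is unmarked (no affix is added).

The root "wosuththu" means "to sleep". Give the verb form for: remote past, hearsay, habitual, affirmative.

wosuththuzithihpw

Attach aspect habitual -zi → wosuththuzi.
Attach polarity affirmative -thih → wosuththuzithih.
Attach evidentiality hearsay -p (after consonant 'h') → wosuththuzithihp.
Attach tense remote past -w → wosuththuzithihpw.
Vowel deletion: no change.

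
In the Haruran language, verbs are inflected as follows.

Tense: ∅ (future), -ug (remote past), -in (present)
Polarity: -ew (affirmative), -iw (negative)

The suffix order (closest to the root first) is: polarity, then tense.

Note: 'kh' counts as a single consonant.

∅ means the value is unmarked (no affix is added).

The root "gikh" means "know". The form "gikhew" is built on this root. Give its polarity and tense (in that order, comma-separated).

Segment: gikh-ew.
polarity: -ew → affirmative.
tense: ∅ → future.

affirmative, future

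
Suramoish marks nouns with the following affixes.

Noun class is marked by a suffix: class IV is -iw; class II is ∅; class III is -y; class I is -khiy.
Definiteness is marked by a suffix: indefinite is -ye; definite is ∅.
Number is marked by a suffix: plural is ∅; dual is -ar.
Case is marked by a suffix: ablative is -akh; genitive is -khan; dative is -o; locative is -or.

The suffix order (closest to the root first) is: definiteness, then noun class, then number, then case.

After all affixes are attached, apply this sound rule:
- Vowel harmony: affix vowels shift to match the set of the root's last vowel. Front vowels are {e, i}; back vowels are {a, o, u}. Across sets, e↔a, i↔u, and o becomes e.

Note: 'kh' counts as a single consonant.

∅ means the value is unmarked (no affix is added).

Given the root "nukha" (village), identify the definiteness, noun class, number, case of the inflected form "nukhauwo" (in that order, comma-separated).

Segment: nukha-iw-o.
definiteness: ∅ → definite.
noun class: -iw → class IV.
number: ∅ → plural.
case: -o → dative.

definite, class IV, plural, dative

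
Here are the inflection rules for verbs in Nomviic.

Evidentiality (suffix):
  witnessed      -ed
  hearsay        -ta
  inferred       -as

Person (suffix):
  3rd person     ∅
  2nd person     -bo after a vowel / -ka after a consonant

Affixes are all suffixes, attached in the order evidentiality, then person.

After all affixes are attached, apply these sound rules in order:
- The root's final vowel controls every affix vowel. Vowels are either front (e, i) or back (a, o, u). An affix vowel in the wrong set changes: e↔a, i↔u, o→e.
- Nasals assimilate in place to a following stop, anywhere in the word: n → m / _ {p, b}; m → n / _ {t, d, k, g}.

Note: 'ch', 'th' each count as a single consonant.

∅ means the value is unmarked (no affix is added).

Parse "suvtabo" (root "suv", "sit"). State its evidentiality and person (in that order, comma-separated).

hearsay, 2nd person

Segment: suv-ta-bo.
evidentiality: -ta → hearsay.
person: -bo/ka → 2nd person.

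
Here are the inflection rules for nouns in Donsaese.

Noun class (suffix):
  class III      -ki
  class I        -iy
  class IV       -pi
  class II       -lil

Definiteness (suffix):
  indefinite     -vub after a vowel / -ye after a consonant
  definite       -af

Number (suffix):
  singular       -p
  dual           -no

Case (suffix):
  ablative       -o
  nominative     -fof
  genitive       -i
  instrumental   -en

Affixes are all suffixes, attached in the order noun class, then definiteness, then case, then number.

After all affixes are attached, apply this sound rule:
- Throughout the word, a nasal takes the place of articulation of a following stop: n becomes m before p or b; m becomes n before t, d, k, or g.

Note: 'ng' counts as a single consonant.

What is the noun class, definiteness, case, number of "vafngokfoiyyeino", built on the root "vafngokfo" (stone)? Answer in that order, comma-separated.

Segment: vafngokfo-iy-ye-i-no.
noun class: -iy → class I.
definiteness: -vub/ye → indefinite.
case: -i → genitive.
number: -no → dual.

class I, indefinite, genitive, dual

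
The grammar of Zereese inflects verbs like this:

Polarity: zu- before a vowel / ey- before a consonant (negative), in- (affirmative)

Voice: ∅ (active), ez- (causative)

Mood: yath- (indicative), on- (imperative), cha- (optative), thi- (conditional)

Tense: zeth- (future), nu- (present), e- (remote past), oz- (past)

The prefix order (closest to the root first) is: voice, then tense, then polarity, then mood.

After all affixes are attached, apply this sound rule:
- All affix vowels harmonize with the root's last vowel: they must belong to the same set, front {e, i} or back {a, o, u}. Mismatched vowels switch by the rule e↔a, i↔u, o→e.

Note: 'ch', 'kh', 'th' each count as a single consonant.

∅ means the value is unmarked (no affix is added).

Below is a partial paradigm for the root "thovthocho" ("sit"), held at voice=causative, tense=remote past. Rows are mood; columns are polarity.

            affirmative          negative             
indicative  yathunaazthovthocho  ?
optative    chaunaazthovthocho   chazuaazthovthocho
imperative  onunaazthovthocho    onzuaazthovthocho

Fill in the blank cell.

Attach voice causative ez- → ezthovthocho.
Attach tense remote past e- → eezthovthocho.
Attach polarity negative zu- (before vowel 'e') → zueezthovthocho.
Attach mood indicative yath- → yathzueezthovthocho.
Apply vowel harmony: yathzueezthovthocho → yathzuaazthovthocho.

yathzuaazthovthocho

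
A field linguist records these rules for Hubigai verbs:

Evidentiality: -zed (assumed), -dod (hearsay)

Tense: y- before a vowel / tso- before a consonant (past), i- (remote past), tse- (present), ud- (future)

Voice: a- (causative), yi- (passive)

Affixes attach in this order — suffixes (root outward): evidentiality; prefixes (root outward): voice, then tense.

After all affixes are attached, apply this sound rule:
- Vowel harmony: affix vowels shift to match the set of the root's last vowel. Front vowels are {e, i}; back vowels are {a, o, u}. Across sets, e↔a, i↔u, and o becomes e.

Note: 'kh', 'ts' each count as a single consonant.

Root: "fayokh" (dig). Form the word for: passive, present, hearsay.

Attach evidentiality hearsay -dod → fayokhdod.
Attach voice passive yi- → yifayokhdod.
Attach tense present tse- → tseyifayokhdod.
Apply vowel harmony: tseyifayokhdod → tsayufayokhdod.

tsayufayokhdod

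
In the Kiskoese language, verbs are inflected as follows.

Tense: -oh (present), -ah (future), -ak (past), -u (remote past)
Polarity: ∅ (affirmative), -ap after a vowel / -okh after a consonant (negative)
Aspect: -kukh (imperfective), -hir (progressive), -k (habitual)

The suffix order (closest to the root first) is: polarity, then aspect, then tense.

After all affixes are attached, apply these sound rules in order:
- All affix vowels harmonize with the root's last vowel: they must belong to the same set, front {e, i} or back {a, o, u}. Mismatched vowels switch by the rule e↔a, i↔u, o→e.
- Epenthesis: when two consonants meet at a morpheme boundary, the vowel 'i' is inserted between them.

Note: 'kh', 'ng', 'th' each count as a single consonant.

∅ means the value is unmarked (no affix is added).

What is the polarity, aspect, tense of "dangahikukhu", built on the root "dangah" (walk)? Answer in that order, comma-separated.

affirmative, imperfective, remote past

Segment: dangah-kukh-u.
polarity: ∅ → affirmative.
aspect: -kukh → imperfective.
tense: -u → remote past.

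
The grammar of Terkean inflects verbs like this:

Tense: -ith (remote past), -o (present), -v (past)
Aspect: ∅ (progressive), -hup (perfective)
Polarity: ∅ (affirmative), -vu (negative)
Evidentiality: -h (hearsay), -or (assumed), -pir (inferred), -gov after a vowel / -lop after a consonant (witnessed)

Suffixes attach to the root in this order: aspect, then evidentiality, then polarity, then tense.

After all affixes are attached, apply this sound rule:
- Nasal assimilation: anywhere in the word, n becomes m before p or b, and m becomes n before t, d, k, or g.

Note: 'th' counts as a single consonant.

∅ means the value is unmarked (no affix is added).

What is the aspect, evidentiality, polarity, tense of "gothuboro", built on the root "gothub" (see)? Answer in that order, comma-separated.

progressive, assumed, affirmative, present

Segment: gothub-or-o.
aspect: ∅ → progressive.
evidentiality: -or → assumed.
polarity: ∅ → affirmative.
tense: -o → present.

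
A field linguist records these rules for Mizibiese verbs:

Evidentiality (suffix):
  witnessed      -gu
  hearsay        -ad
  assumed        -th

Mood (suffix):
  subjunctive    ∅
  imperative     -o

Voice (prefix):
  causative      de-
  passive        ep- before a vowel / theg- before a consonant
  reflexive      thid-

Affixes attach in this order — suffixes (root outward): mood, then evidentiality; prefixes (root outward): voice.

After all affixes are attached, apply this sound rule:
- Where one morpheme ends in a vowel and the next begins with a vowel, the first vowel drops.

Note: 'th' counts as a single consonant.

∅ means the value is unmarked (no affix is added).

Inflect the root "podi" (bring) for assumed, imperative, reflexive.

Attach mood imperative -o → podio.
Attach voice reflexive thid- → thidpodio.
Attach evidentiality assumed -th → thidpodioth.
Apply vowel deletion: thidpodioth → thidpodoth.

thidpodoth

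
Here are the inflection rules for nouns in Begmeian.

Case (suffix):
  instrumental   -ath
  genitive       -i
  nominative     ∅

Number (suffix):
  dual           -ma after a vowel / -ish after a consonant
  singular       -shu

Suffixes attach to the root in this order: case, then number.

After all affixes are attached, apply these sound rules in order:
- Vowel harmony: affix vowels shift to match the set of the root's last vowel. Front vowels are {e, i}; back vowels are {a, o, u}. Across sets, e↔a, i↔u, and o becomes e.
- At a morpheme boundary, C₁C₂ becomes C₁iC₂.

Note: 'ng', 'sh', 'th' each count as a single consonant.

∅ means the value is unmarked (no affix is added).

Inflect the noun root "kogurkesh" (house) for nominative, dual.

kogurkeshish

case = nominative: zero marking, form stays kogurkesh.
Attach number dual -ish (after consonant 'sh') → kogurkeshish.
Vowel harmony: no change.
Epenthesis: no change.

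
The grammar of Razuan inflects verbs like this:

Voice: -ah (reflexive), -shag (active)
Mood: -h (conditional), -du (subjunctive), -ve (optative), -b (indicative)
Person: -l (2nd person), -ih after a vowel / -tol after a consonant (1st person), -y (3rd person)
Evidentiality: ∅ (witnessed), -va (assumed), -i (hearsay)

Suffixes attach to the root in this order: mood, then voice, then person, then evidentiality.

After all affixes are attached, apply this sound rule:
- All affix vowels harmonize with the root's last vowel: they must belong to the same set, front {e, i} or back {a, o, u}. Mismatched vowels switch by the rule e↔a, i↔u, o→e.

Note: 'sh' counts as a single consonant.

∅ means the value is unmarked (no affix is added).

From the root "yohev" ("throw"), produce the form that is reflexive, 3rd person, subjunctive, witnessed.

yohevdiehy

Attach mood subjunctive -du → yohevdu.
Attach voice reflexive -ah → yohevduah.
Attach person 3rd person -y → yohevduahy.
evidentiality = witnessed: zero marking, form stays yohevduahy.
Apply vowel harmony: yohevduahy → yohevdiehy.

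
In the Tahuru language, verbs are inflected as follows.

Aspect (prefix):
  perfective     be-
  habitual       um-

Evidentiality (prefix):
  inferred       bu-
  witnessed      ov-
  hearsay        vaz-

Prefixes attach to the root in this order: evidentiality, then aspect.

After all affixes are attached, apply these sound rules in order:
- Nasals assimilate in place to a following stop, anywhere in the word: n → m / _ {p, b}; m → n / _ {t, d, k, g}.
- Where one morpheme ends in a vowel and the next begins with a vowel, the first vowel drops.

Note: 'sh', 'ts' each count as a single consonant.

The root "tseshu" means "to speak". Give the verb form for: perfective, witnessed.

Attach evidentiality witnessed ov- → ovtseshu.
Attach aspect perfective be- → beovtseshu.
Nasal assimilation: no change.
Apply vowel deletion: beovtseshu → bovtseshu.

bovtseshu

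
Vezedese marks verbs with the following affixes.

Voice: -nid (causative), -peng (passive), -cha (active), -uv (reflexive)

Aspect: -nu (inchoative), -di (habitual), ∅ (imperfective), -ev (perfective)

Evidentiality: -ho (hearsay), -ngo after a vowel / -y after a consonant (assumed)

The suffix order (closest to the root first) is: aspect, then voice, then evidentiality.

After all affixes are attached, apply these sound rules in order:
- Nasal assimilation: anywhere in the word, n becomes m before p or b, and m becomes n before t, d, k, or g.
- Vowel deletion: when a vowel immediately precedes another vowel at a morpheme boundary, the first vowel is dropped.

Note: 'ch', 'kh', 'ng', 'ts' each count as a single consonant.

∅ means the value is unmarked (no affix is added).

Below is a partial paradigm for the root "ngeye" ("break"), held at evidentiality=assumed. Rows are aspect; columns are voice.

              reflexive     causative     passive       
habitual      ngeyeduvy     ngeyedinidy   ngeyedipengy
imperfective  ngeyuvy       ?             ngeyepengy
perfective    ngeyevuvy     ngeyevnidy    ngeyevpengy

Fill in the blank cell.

ngeyenidy

aspect = imperfective: zero marking, form stays ngeye.
Attach voice causative -nid → ngeyenid.
Attach evidentiality assumed -y (after consonant 'd') → ngeyenidy.
Nasal assimilation: no change.
Vowel deletion: no change.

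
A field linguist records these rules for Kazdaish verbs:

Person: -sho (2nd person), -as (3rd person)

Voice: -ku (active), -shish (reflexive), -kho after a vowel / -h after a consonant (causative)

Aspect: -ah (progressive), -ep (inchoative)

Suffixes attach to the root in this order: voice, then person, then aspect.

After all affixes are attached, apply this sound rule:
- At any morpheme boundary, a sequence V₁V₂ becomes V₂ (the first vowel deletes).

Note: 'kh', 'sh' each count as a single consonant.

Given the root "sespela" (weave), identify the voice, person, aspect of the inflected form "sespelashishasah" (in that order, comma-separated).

Segment: sespela-shish-as-ah.
voice: -shish → reflexive.
person: -as → 3rd person.
aspect: -ah → progressive.

reflexive, 3rd person, progressive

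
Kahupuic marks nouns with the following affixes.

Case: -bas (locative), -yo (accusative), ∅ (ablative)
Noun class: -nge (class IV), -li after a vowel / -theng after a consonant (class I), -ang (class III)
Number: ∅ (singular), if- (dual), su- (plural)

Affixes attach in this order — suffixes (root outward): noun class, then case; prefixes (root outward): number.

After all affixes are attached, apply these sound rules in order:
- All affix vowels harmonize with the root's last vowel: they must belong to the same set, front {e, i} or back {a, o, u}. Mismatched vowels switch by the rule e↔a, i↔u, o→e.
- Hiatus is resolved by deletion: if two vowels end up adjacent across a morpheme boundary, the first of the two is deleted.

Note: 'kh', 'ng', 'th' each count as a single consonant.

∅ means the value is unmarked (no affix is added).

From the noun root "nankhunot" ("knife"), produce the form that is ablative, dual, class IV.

ufnankhunotnga

Attach noun class class IV -nge → nankhunotnge.
Attach number dual if- → ifnankhunotnge.
case = ablative: zero marking, form stays ifnankhunotnge.
Apply vowel harmony: ifnankhunotnge → ufnankhunotnga.
Vowel deletion: no change.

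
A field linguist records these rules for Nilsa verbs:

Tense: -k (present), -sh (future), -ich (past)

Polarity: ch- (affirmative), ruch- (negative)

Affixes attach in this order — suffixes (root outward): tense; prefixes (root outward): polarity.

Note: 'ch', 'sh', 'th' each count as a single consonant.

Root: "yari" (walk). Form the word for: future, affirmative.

Attach polarity affirmative ch- → chyari.
Attach tense future -sh → chyarish.

chyarish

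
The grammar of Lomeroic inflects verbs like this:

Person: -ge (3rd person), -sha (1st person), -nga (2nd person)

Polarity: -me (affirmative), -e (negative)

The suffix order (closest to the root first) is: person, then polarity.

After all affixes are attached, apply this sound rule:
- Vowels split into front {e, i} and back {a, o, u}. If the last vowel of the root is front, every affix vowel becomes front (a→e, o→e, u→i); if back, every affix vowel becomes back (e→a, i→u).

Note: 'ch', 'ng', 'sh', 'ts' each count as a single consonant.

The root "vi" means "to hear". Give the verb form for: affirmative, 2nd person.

vingeme

Attach person 2nd person -nga → vinga.
Attach polarity affirmative -me → vingame.
Apply vowel harmony: vingame → vingeme.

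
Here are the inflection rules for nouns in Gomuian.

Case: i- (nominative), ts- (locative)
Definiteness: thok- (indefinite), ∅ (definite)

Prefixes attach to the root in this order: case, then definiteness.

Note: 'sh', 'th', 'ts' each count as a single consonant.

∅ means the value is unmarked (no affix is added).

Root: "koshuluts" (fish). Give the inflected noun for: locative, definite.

Attach case locative ts- → tskoshuluts.
definiteness = definite: zero marking, form stays tskoshuluts.

tskoshuluts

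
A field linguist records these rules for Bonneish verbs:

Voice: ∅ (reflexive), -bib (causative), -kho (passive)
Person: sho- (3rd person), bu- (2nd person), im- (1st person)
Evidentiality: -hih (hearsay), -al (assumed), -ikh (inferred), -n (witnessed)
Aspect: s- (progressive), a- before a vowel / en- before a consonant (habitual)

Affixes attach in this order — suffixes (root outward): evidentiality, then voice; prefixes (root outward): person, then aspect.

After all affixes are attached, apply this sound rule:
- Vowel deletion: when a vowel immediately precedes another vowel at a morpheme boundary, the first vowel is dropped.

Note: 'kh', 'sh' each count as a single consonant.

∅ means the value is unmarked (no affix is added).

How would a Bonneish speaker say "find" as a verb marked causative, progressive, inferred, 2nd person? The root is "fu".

sbufikhbib

Attach evidentiality inferred -ikh → fuikh.
Attach person 2nd person bu- → bufuikh.
Attach aspect progressive s- → sbufuikh.
Attach voice causative -bib → sbufuikhbib.
Apply vowel deletion: sbufuikhbib → sbufikhbib.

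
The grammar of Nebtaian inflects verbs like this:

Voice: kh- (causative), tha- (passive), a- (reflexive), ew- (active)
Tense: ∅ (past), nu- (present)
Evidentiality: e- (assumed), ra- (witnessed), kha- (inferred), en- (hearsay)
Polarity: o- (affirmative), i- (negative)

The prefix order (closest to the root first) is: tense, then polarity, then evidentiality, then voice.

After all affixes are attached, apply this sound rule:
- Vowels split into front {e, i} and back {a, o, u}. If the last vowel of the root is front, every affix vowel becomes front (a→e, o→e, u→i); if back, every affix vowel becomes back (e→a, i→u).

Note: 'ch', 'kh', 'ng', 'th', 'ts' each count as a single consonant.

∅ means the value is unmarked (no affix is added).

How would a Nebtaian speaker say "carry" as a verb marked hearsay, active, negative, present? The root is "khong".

awanunukhong

Attach tense present nu- → nukhong.
Attach polarity negative i- → inukhong.
Attach evidentiality hearsay en- → eninukhong.
Attach voice active ew- → eweninukhong.
Apply vowel harmony: eweninukhong → awanunukhong.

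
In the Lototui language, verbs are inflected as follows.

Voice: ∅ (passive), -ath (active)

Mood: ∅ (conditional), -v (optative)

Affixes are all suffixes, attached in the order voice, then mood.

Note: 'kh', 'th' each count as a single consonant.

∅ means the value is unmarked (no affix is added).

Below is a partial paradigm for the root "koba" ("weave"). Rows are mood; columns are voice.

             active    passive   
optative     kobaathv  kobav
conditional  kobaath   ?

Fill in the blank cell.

koba

voice = passive: zero marking, form stays koba.
mood = conditional: zero marking, form stays koba.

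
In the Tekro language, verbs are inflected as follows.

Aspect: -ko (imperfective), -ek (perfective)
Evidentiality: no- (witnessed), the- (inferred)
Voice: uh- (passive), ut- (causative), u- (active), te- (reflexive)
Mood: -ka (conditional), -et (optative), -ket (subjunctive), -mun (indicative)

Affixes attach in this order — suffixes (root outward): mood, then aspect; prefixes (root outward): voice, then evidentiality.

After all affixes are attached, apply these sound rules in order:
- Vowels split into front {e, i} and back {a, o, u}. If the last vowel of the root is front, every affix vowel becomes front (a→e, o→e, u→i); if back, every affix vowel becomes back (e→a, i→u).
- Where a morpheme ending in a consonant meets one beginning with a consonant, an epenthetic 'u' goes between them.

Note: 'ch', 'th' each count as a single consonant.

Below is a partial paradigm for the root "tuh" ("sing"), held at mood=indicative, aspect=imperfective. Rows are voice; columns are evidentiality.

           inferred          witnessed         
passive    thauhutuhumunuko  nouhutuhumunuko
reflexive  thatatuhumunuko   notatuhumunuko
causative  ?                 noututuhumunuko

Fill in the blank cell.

Attach mood indicative -mun → tuhmun.
Attach voice causative ut- → uttuhmun.
Attach evidentiality inferred the- → theuttuhmun.
Attach aspect imperfective -ko → theuttuhmunko.
Apply vowel harmony: theuttuhmunko → thauttuhmunko.
Apply epenthesis: thauttuhmunko → thaututuhumunuko.

thaututuhumunuko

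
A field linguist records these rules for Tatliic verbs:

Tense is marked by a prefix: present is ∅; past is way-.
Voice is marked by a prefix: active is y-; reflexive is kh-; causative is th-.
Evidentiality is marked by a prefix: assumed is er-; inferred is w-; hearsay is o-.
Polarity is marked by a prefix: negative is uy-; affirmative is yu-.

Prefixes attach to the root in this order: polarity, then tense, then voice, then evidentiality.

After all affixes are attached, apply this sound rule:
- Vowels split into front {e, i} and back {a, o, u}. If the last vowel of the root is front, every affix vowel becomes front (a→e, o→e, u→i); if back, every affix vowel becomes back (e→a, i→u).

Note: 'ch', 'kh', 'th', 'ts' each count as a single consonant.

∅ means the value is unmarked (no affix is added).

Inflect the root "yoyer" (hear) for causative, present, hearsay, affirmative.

Attach polarity affirmative yu- → yuyoyer.
tense = present: zero marking, form stays yuyoyer.
Attach voice causative th- → thyuyoyer.
Attach evidentiality hearsay o- → othyuyoyer.
Apply vowel harmony: othyuyoyer → ethyiyoyer.

ethyiyoyer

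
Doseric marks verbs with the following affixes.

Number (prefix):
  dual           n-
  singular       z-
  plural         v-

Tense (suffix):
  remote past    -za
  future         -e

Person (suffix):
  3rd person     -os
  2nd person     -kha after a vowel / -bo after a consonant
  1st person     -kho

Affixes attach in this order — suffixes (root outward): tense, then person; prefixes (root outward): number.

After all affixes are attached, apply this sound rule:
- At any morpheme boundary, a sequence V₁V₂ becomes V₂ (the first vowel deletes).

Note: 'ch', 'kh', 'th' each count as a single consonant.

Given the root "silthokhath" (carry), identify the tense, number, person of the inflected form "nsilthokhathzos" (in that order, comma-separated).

Segment: n-silthokhath-za-os.
tense: -za → remote past.
number: n- → dual.
person: -os → 3rd person.

remote past, dual, 3rd person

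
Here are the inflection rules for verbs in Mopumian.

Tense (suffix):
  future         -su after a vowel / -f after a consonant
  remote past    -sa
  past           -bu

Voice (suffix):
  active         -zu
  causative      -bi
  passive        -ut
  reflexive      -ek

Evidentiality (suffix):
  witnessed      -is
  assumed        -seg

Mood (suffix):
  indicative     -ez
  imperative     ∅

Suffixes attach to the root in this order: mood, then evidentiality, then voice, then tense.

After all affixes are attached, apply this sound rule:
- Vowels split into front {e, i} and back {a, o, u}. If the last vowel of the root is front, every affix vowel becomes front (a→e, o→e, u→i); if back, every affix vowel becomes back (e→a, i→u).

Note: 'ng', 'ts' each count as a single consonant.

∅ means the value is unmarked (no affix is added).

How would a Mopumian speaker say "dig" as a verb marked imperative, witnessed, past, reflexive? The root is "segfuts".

mood = imperative: zero marking, form stays segfuts.
Attach evidentiality witnessed -is → segfutsis.
Attach voice reflexive -ek → segfutsisek.
Attach tense past -bu → segfutsisekbu.
Apply vowel harmony: segfutsisekbu → segfutsusakbu.

segfutsusakbu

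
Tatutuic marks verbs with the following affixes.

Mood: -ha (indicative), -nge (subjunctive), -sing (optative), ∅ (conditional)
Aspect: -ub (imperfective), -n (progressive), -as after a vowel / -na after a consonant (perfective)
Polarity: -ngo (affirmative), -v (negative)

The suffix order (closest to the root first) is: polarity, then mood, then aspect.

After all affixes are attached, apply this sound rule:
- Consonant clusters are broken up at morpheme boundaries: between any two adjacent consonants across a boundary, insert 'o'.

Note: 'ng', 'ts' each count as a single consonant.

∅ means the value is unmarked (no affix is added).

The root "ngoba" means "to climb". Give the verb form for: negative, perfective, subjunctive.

Attach polarity negative -v → ngobav.
Attach mood subjunctive -nge → ngobavnge.
Attach aspect perfective -as (after vowel 'e') → ngobavngeas.
Apply epenthesis: ngobavngeas → ngobavongeas.

ngobavongeas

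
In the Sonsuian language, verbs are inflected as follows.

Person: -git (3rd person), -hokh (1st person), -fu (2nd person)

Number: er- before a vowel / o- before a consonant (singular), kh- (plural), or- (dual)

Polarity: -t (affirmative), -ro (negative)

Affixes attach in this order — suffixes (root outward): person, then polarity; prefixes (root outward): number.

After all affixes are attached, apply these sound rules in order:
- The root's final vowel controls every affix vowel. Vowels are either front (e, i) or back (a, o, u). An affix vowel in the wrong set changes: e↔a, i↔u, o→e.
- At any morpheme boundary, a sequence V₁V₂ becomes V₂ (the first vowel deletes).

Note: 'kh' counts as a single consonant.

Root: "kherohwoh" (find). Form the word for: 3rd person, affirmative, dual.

orkherohwohgutt

Attach number dual or- → orkherohwoh.
Attach person 3rd person -git → orkherohwohgit.
Attach polarity affirmative -t → orkherohwohgitt.
Apply vowel harmony: orkherohwohgitt → orkherohwohgutt.
Vowel deletion: no change.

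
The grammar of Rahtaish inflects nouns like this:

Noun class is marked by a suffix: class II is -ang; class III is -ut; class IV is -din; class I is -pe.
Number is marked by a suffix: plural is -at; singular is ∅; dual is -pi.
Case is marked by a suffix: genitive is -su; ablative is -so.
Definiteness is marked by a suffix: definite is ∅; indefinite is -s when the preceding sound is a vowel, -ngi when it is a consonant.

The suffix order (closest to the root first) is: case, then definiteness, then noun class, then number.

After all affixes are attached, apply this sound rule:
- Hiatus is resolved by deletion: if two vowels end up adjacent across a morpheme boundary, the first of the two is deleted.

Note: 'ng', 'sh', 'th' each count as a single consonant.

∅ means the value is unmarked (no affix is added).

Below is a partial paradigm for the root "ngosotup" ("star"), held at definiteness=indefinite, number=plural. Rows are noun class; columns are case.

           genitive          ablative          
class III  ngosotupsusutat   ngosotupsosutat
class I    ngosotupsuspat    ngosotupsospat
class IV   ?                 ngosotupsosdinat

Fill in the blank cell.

ngosotupsusdinat

Attach case genitive -su → ngosotupsu.
Attach definiteness indefinite -s (after vowel 'u') → ngosotupsus.
Attach noun class class IV -din → ngosotupsusdin.
Attach number plural -at → ngosotupsusdinat.
Vowel deletion: no change.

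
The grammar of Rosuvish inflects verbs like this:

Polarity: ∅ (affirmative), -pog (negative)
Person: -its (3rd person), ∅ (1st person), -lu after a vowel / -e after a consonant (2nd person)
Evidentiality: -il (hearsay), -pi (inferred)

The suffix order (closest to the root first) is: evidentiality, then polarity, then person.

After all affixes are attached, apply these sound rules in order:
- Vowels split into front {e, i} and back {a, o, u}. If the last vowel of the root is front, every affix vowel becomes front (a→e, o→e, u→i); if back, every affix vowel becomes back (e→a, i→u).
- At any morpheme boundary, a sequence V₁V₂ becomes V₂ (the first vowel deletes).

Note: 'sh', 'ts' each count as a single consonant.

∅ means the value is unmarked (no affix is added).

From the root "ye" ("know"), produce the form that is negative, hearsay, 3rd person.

Attach evidentiality hearsay -il → yeil.
Attach polarity negative -pog → yeilpog.
Attach person 3rd person -its → yeilpogits.
Apply vowel harmony: yeilpogits → yeilpegits.
Apply vowel deletion: yeilpegits → yilpegits.

yilpegits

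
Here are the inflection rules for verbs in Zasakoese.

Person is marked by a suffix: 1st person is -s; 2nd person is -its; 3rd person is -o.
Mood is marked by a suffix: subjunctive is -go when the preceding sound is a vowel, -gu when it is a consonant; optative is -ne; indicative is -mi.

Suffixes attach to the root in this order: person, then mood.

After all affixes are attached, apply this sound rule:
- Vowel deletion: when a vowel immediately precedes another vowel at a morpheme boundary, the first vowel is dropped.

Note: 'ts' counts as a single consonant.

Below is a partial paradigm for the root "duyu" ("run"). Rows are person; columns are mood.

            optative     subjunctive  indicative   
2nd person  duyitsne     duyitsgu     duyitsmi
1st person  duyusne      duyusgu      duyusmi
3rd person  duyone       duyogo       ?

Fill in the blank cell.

duyomi

Attach person 3rd person -o → duyuo.
Attach mood indicative -mi → duyuomi.
Apply vowel deletion: duyuomi → duyomi.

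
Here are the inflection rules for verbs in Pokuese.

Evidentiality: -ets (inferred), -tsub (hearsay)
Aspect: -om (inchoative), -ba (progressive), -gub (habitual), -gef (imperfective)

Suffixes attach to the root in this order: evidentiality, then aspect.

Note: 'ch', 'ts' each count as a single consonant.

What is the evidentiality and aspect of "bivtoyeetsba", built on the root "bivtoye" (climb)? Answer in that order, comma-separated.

Segment: bivtoye-ets-ba.
evidentiality: -ets → inferred.
aspect: -ba → progressive.

inferred, progressive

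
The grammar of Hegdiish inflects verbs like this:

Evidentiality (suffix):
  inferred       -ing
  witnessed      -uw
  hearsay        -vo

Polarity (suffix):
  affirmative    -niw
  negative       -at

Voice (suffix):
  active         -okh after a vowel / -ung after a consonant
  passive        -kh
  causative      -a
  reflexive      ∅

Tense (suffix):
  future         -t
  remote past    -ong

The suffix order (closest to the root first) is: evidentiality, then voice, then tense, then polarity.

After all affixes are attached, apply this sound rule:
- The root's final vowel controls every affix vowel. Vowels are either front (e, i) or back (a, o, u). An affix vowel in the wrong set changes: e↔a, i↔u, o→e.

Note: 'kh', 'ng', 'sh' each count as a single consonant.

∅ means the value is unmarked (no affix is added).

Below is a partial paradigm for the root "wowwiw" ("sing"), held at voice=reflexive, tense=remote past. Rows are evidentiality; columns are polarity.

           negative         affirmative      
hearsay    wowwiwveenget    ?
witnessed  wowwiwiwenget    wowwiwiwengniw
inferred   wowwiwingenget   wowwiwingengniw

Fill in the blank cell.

wowwiwveengniw

Attach evidentiality hearsay -vo → wowwiwvo.
voice = reflexive: zero marking, form stays wowwiwvo.
Attach tense remote past -ong → wowwiwvoong.
Attach polarity affirmative -niw → wowwiwvoongniw.
Apply vowel harmony: wowwiwvoongniw → wowwiwveengniw.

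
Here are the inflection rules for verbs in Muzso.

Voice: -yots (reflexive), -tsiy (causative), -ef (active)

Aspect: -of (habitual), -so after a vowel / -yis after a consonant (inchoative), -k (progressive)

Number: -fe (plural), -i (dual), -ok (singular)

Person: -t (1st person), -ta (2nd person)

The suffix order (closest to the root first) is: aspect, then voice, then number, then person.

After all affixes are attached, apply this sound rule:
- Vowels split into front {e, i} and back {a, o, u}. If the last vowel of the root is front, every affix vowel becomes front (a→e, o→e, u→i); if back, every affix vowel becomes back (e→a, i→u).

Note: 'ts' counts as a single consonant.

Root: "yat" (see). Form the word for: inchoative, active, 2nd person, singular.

Attach aspect inchoative -yis (after consonant 't') → yatyis.
Attach voice active -ef → yatyisef.
Attach number singular -ok → yatyisefok.
Attach person 2nd person -ta → yatyisefokta.
Apply vowel harmony: yatyisefokta → yatyusafokta.

yatyusafokta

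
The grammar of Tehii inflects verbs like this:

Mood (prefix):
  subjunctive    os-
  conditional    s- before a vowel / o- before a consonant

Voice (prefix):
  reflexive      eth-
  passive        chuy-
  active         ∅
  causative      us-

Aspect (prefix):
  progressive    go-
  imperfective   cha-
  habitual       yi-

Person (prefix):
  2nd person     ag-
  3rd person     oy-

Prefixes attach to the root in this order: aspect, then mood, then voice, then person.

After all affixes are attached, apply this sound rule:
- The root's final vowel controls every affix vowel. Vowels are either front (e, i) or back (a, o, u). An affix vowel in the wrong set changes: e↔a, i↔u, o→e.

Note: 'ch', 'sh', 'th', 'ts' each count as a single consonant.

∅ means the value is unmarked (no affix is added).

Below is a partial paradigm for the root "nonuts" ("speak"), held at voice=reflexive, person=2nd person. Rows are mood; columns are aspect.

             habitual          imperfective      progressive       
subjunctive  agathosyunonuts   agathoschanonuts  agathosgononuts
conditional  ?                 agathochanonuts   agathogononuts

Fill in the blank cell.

agathoyunonuts

Attach aspect habitual yi- → yinonuts.
Attach mood conditional o- (before consonant 'y') → oyinonuts.
Attach voice reflexive eth- → ethoyinonuts.
Attach person 2nd person ag- → agethoyinonuts.
Apply vowel harmony: agethoyinonuts → agathoyunonuts.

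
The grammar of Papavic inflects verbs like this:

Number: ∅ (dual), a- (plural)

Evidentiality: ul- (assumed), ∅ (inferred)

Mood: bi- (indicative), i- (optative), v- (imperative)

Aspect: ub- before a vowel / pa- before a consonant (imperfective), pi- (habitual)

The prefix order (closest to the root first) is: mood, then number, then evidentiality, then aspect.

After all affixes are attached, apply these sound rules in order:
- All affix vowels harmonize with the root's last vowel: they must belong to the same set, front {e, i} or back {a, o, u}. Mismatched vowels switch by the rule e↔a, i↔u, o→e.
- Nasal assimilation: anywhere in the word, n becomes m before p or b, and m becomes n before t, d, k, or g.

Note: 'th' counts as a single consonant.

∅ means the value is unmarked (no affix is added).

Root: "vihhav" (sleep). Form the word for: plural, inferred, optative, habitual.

Attach mood optative i- → ivihhav.
Attach number plural a- → aivihhav.
evidentiality = inferred: zero marking, form stays aivihhav.
Attach aspect habitual pi- → piaivihhav.
Apply vowel harmony: piaivihhav → puauvihhav.
Nasal assimilation: no change.

puauvihhav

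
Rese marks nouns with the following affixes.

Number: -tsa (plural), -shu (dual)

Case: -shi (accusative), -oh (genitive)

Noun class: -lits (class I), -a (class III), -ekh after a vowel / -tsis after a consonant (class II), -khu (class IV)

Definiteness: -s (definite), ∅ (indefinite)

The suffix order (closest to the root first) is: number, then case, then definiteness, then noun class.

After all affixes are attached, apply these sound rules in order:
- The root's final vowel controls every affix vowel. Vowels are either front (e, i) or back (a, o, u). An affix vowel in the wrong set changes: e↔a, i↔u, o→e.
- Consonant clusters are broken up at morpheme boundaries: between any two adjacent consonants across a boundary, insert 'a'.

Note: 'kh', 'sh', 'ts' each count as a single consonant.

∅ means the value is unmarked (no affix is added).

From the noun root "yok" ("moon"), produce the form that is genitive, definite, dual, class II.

Attach number dual -shu → yokshu.
Attach case genitive -oh → yokshuoh.
Attach definiteness definite -s → yokshuohs.
Attach noun class class II -tsis (after consonant 's') → yokshuohstsis.
Apply vowel harmony: yokshuohstsis → yokshuohstsus.
Apply epenthesis: yokshuohstsus → yokashuohasatsus.

yokashuohasatsus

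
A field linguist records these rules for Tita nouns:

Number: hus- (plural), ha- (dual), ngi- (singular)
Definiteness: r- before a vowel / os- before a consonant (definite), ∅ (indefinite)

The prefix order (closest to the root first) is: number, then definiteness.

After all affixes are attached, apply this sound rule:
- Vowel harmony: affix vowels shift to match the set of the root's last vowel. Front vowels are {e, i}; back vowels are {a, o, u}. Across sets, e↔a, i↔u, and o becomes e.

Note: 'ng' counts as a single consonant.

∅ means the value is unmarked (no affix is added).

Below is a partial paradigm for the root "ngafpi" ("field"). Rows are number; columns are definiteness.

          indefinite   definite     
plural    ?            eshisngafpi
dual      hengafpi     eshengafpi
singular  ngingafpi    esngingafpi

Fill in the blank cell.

hisngafpi

Attach number plural hus- → husngafpi.
definiteness = indefinite: zero marking, form stays husngafpi.
Apply vowel harmony: husngafpi → hisngafpi.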